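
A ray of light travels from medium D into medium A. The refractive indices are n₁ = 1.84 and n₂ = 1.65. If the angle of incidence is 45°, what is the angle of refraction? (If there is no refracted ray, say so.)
sin θ₂ = (n₁/n₂)·sin θ₁ = 0.7885 → θ₂ = 52.05°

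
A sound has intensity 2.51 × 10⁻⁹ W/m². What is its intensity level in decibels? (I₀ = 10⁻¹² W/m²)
β = 10·log₁₀(I/I₀) = 34 dB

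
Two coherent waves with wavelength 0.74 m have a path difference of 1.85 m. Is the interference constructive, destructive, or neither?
destructive — path difference = 2.5λ, an odd multiple of λ/2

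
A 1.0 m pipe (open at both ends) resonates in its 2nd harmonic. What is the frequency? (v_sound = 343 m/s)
fₙ = nv/(2L) = 343 Hz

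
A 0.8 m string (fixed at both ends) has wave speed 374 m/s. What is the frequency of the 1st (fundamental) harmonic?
fₙ = nv/(2L) = 233.8 Hz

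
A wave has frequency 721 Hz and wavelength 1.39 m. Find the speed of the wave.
v = fλ = 1002 m/s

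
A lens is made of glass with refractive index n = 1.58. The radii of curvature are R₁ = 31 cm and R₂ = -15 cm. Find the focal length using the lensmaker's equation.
1/f = (n − 1)(1/R₁ − 1/R₂) → f = 17.43 cm (converging lens)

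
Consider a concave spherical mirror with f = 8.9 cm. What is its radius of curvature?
R = 2|f| = 17.8 cm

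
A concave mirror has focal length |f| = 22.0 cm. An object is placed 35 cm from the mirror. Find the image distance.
f = +22.0 cm (concave); 1/di = 1/f − 1/do → di = 59.23 cm (real image, in front of mirror)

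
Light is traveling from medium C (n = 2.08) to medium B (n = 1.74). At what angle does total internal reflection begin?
θc = arcsin(n₂/n₁) = 56.78°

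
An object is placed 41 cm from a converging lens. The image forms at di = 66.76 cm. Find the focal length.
1/f = 1/do + 1/di → f = 25.4 cm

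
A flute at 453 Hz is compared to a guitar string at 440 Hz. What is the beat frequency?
13 Hz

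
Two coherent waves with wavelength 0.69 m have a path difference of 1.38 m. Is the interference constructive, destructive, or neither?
constructive — path difference = 2λ, a whole number of wavelengths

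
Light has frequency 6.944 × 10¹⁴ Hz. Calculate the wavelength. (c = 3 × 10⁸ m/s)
λ = c/f = 432 nm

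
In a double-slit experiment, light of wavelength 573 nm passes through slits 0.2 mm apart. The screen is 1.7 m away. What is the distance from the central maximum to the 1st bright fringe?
y = mλL/d = 4.871 mm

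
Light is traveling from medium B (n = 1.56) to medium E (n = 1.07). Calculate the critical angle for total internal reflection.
θc = arcsin(n₂/n₁) = 43.31°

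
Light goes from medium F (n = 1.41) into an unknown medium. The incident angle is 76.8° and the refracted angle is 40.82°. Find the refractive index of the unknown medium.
n₂ = n₁·sin θ₁ / sin θ₂ = 2.1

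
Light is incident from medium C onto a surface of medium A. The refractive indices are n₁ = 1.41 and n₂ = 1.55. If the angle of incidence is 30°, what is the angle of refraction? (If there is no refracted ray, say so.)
sin θ₂ = (n₁/n₂)·sin θ₁ = 0.4548 → θ₂ = 27.05°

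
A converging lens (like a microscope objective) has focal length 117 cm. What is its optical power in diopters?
P = 1/f = 0.8547 D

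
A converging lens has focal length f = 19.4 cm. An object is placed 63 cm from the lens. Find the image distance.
1/di = 1/f − 1/do → di = 28.03 cm (real image)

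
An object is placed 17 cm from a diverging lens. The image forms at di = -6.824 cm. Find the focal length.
1/f = 1/do + 1/di → f = -11.4 cm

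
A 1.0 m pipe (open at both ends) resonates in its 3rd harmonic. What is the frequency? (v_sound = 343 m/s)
fₙ = nv/(2L) = 514.5 Hz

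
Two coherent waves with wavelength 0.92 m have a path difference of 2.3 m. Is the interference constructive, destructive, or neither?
destructive — path difference = 2.5λ, an odd multiple of λ/2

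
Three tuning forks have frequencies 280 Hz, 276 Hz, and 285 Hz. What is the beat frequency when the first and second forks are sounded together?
4 Hz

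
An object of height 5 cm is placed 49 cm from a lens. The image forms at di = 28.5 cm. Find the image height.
hi = (-di/do) × ho = -2.908 cm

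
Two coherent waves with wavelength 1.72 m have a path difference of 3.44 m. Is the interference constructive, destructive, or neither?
constructive — path difference = 2λ, a whole number of wavelengths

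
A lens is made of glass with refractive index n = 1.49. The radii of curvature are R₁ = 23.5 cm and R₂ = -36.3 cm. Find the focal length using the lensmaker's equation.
1/f = (n − 1)(1/R₁ − 1/R₂) → f = 29.11 cm (converging lens)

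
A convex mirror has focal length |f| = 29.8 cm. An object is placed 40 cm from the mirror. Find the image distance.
f = −29.8 cm (convex); 1/di = 1/f − 1/do → di = -17.08 cm (virtual image, behind mirror)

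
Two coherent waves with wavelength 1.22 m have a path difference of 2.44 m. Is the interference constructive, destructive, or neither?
constructive — path difference = 2λ, a whole number of wavelengths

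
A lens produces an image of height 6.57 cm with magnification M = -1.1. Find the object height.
ho = |hi|/|M| = 5.973 cm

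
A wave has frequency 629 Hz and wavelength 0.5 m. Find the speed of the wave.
v = fλ = 314.5 m/s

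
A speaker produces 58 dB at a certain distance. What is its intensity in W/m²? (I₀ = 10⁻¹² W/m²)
I = I₀·10^(β/10) = 6.31 × 10⁻⁷ W/m²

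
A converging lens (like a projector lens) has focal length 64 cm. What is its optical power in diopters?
P = 1/f = 1.562 D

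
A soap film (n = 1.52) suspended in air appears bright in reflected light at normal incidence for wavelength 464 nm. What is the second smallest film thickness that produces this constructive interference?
2nt = (m − ½)λ with m = 2 → t = (m − ½)λ/(2n) = 228.9 nm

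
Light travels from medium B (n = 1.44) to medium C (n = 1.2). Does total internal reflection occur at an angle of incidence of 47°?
θc = arcsin(n₂/n₁) = 56.44°; 47° < θc, so no — the ray refracts.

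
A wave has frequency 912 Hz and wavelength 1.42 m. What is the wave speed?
v = fλ = 1295 m/s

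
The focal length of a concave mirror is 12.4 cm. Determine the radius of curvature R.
R = 2|f| = 24.8 cm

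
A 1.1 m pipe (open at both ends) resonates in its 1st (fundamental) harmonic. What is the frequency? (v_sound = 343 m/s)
fₙ = nv/(2L) = 155.9 Hz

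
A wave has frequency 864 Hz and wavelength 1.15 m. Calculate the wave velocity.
v = fλ = 993.6 m/s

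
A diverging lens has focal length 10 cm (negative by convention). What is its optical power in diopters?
P = 1/f = -10 D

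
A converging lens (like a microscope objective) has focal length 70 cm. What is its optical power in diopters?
P = 1/f = 1.429 D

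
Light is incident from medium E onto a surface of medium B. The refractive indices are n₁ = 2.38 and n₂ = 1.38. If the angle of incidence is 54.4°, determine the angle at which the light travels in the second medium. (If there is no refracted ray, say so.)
sin θ₂ = (n₁/n₂)·sin θ₁ = 1.402 > 1, so there is no refracted ray — the light undergoes total internal reflection.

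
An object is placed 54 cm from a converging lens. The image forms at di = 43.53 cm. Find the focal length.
1/f = 1/do + 1/di → f = 24.1 cm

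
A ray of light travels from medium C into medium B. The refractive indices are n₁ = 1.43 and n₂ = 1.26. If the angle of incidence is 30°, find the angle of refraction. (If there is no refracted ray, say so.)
sin θ₂ = (n₁/n₂)·sin θ₁ = 0.5675 → θ₂ = 34.57°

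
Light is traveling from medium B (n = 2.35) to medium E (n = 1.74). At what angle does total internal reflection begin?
θc = arcsin(n₂/n₁) = 47.77°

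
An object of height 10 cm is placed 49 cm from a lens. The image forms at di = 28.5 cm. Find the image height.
hi = (-di/do) × ho = -5.816 cm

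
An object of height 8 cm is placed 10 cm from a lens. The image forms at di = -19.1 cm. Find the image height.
hi = (-di/do) × ho = 15.28 cm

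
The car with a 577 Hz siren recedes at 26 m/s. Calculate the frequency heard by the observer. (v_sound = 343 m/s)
f_obs = f·v/(v + v_s) = 536.3 Hz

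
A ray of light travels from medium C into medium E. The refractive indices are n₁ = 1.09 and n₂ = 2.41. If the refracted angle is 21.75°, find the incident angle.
sin θ₁ = (n₂/n₁)·sin θ₂ → θ₁ = 55.02°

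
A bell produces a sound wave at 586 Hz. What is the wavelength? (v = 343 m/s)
λ = v/f = 0.5853 m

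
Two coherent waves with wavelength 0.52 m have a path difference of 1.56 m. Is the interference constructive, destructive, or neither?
constructive — path difference = 3λ, a whole number of wavelengths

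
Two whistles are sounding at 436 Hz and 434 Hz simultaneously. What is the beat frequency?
2 Hz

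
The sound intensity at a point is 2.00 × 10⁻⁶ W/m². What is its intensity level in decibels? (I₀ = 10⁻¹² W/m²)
β = 10·log₁₀(I/I₀) = 63.01 dB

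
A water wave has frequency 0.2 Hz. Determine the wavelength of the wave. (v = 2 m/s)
λ = v/f = 10 m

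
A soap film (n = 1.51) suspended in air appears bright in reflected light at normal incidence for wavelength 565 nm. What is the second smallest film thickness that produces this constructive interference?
2nt = (m − ½)λ with m = 2 → t = (m − ½)λ/(2n) = 280.6 nm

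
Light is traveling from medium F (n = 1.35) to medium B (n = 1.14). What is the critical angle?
θc = arcsin(n₂/n₁) = 57.61°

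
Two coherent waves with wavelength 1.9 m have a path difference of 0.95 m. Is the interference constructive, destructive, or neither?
destructive — path difference = 0.5λ, an odd multiple of λ/2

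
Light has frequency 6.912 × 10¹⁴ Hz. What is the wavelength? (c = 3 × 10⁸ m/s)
λ = c/f = 434 nm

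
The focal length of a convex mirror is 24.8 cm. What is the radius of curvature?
R = 2|f| = 49.6 cm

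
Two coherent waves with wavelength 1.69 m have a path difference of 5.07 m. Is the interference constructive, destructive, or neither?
constructive — path difference = 3λ, a whole number of wavelengths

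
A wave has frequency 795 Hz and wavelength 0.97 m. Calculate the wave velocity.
v = fλ = 771.1 m/s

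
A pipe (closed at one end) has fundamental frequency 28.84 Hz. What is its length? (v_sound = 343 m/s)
L = v/(4f₁) = 2.973 m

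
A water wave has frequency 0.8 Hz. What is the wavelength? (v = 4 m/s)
λ = v/f = 5 m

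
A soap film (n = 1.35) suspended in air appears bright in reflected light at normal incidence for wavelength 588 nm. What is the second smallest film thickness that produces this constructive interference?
2nt = (m − ½)λ with m = 2 → t = (m − ½)λ/(2n) = 326.7 nm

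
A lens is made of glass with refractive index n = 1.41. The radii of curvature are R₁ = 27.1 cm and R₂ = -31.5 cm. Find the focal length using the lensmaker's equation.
1/f = (n − 1)(1/R₁ − 1/R₂) → f = 35.53 cm (converging lens)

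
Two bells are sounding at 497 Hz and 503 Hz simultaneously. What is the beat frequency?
6 Hz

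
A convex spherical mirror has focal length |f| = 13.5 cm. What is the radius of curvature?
R = 2|f| = 27 cm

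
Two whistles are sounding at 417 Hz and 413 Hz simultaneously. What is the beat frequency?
4 Hz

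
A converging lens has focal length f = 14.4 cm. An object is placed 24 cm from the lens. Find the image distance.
1/di = 1/f − 1/do → di = 36 cm (real image)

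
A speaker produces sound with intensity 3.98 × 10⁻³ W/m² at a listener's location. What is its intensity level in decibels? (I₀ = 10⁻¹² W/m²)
β = 10·log₁₀(I/I₀) = 96 dB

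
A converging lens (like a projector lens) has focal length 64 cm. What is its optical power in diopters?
P = 1/f = 1.562 D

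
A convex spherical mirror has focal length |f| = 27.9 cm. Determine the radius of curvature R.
R = 2|f| = 55.8 cm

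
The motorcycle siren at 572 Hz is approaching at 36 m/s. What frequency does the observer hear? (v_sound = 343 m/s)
f_obs = f·v/(v − v_s) = 639.1 Hz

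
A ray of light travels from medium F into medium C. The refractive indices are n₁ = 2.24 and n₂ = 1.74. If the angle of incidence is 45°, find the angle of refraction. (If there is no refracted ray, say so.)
sin θ₂ = (n₁/n₂)·sin θ₁ = 0.9103 → θ₂ = 65.55°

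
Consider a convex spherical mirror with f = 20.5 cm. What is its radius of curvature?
R = 2|f| = 41 cm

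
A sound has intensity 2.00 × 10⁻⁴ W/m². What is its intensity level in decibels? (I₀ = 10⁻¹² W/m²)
β = 10·log₁₀(I/I₀) = 83.01 dB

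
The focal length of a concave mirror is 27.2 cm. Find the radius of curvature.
R = 2|f| = 54.4 cm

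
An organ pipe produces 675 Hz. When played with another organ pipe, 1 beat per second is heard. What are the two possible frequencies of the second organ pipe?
f₂ = 675 ± 1 Hz → 676 Hz or 674 Hz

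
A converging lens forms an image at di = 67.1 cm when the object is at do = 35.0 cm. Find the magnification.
M = −di/do = -1.917 (inverted image)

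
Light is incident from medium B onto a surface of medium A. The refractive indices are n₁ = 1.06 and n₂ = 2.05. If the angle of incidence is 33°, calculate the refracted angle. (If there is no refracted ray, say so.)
sin θ₂ = (n₁/n₂)·sin θ₁ = 0.2816 → θ₂ = 16.36°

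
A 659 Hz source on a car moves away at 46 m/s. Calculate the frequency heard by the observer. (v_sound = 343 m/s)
f_obs = f·v/(v + v_s) = 581.1 Hz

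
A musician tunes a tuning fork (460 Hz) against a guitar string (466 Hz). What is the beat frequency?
6 Hz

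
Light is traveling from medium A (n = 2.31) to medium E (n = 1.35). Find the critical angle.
θc = arcsin(n₂/n₁) = 35.76°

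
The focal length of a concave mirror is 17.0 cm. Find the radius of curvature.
R = 2|f| = 34 cm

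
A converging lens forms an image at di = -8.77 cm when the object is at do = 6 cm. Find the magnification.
M = −di/do = 1.462 (upright image)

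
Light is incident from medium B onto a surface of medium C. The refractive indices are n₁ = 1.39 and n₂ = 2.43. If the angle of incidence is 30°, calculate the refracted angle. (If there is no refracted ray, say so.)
sin θ₂ = (n₁/n₂)·sin θ₁ = 0.286 → θ₂ = 16.62°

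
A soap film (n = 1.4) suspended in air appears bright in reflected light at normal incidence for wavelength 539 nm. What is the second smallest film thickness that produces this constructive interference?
2nt = (m − ½)λ with m = 2 → t = (m − ½)λ/(2n) = 288.8 nm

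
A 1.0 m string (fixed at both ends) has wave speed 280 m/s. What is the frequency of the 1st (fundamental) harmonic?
fₙ = nv/(2L) = 140 Hz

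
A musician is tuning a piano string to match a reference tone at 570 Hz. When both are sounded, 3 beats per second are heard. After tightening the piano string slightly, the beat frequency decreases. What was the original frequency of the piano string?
567 Hz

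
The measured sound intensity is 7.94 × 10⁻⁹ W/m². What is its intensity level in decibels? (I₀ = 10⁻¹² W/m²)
β = 10·log₁₀(I/I₀) = 39 dB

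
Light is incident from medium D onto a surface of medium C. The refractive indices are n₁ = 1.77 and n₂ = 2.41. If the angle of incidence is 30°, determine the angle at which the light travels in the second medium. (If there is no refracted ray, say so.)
sin θ₂ = (n₁/n₂)·sin θ₁ = 0.3672 → θ₂ = 21.54°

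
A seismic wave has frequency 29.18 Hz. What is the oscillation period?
T = 1/f = 0.03427 s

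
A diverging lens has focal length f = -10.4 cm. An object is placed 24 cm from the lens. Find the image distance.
1/di = 1/f − 1/do → di = -7.256 cm (virtual image)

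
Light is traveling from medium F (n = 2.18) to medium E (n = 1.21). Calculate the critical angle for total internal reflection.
θc = arcsin(n₂/n₁) = 33.71°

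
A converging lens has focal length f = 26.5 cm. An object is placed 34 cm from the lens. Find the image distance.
1/di = 1/f − 1/do → di = 120.1 cm (real image)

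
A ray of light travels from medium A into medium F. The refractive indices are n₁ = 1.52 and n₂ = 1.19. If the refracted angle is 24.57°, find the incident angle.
sin θ₁ = (n₂/n₁)·sin θ₂ → θ₁ = 19°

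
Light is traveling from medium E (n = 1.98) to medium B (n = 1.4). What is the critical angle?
θc = arcsin(n₂/n₁) = 45°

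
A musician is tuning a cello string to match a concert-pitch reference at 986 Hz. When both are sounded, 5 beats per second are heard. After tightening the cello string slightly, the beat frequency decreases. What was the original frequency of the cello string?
981 Hz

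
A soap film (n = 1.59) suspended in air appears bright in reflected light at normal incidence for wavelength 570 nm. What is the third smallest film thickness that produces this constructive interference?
2nt = (m − ½)λ with m = 3 → t = (m − ½)λ/(2n) = 448.1 nm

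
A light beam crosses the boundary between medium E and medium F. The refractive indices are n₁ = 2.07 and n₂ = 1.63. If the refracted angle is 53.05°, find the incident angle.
sin θ₁ = (n₂/n₁)·sin θ₂ → θ₁ = 39°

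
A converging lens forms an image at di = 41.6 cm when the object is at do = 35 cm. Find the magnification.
M = −di/do = -1.189 (inverted image)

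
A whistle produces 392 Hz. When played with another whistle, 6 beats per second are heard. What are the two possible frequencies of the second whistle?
f₂ = 392 ± 6 Hz → 398 Hz or 386 Hz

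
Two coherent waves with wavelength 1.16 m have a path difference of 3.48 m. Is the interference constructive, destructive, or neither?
constructive — path difference = 3λ, a whole number of wavelengths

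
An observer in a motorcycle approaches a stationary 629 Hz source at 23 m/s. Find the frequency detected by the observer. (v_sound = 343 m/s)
f_obs = f·(v + v_o)/v = 671.2 Hz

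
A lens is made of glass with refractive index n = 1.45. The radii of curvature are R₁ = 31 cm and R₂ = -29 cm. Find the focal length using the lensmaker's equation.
1/f = (n − 1)(1/R₁ − 1/R₂) → f = 33.3 cm (converging lens)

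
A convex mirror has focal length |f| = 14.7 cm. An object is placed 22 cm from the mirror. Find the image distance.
f = −14.7 cm (convex); 1/di = 1/f − 1/do → di = -8.812 cm (virtual image, behind mirror)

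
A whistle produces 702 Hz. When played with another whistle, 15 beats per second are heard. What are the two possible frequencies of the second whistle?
f₂ = 702 ± 15 Hz → 717 Hz or 687 Hz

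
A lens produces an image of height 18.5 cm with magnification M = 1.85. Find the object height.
ho = |hi|/|M| = 10 cm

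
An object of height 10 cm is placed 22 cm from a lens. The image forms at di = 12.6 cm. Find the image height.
hi = (-di/do) × ho = -5.727 cm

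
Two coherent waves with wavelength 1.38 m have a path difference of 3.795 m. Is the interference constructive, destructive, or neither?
neither (partial) — path difference = 2.75λ, neither a whole number of wavelengths nor an odd multiple of λ/2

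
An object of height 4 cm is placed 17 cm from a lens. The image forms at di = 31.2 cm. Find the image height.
hi = (-di/do) × ho = -7.341 cm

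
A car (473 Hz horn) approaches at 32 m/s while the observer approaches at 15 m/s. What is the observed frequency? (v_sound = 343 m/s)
f_obs = f·(v + v_o)/(v − v_s) = 544.5 Hz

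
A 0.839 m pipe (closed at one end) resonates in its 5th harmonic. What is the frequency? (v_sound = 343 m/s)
fₙ = nv/(4L) = 511 Hz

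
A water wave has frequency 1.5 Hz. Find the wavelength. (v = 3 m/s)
λ = v/f = 2 m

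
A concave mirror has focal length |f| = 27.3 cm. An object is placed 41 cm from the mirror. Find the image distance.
f = +27.3 cm (concave); 1/di = 1/f − 1/do → di = 81.7 cm (real image, in front of mirror)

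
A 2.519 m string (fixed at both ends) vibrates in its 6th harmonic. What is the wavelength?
λₙ = 2L/n = 0.8397 m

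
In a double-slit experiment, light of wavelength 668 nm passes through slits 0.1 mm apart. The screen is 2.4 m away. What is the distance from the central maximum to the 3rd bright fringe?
y = mλL/d = 48.1 mm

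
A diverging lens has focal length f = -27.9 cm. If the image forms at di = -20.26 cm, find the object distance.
1/do = 1/f − 1/di → do = 73.99 cm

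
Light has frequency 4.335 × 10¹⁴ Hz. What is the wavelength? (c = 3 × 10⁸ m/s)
λ = c/f = 692 nm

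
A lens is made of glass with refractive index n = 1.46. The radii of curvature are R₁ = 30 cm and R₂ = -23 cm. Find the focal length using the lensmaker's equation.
1/f = (n − 1)(1/R₁ − 1/R₂) → f = 28.3 cm (converging lens)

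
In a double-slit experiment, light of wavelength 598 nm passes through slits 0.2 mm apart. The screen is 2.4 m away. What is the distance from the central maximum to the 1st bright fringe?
y = mλL/d = 7.176 mm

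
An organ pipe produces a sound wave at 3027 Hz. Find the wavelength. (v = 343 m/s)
λ = v/f = 0.1133 m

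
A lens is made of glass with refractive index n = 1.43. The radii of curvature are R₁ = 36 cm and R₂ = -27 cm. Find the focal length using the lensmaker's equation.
1/f = (n − 1)(1/R₁ − 1/R₂) → f = 35.88 cm (converging lens)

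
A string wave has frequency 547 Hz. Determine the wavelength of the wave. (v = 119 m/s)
λ = v/f = 0.2176 m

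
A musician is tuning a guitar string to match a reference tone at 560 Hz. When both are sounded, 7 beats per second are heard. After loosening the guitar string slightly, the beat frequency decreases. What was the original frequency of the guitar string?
567 Hz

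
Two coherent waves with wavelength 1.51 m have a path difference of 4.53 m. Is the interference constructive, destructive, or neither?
constructive — path difference = 3λ, a whole number of wavelengths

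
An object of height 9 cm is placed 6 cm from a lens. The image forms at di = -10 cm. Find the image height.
hi = (-di/do) × ho = 15 cm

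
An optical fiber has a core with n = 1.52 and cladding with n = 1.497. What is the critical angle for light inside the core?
θc = arcsin(n_cladding/n_core) = 80.02°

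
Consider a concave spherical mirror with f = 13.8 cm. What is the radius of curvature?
R = 2|f| = 27.6 cm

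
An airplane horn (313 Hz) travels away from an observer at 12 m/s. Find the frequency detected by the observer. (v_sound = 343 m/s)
f_obs = f·v/(v + v_s) = 302.4 Hz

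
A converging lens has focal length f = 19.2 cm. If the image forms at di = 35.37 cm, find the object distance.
1/do = 1/f − 1/di → do = 42 cm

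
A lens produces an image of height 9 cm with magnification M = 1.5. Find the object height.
ho = |hi|/|M| = 6 cm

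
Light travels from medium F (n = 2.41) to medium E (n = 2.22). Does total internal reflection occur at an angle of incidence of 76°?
θc = arcsin(n₂/n₁) = 67.1°; 76° > θc, so yes — total internal reflection.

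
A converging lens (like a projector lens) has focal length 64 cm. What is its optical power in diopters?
P = 1/f = 1.562 D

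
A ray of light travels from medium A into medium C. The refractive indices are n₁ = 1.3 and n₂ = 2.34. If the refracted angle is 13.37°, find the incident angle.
sin θ₁ = (n₂/n₁)·sin θ₂ → θ₁ = 24.6°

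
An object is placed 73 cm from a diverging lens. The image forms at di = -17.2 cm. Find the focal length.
1/f = 1/do + 1/di → f = -22.5 cm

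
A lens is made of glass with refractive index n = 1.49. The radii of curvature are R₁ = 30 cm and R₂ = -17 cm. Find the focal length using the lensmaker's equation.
1/f = (n − 1)(1/R₁ − 1/R₂) → f = 22.15 cm (converging lens)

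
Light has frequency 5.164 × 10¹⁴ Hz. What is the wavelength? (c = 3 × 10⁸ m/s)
λ = c/f = 580.9 nm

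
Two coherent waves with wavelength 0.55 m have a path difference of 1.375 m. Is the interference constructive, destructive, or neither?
destructive — path difference = 2.5λ, an odd multiple of λ/2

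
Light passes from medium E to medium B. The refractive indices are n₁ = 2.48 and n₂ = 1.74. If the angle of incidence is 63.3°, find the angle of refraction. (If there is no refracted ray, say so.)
sin θ₂ = (n₁/n₂)·sin θ₁ = 1.273 > 1, so there is no refracted ray — the light undergoes total internal reflection.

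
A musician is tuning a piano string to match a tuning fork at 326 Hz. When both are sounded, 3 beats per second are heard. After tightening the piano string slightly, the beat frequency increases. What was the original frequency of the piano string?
329 Hz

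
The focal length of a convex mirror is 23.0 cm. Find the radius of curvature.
R = 2|f| = 46 cm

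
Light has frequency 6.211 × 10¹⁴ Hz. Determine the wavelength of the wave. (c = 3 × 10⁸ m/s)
λ = c/f = 483 nm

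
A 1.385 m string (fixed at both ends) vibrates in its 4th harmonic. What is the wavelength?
λₙ = 2L/n = 0.6925 m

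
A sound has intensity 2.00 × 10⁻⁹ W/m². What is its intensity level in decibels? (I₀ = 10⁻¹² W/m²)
β = 10·log₁₀(I/I₀) = 33.01 dB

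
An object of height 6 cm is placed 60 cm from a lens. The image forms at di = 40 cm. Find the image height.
hi = (-di/do) × ho = -4 cm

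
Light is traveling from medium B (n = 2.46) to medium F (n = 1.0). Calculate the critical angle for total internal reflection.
θc = arcsin(n₂/n₁) = 23.99°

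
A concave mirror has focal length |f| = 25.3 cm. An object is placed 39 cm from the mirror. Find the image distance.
f = +25.3 cm (concave); 1/di = 1/f − 1/do → di = 72.02 cm (real image, in front of mirror)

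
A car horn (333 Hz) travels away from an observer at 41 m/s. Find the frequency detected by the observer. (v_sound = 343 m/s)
f_obs = f·v/(v + v_s) = 297.4 Hz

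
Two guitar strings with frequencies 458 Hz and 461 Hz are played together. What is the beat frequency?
3 Hz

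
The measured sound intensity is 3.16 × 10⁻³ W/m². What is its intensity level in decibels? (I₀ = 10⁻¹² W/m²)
β = 10·log₁₀(I/I₀) = 95 dB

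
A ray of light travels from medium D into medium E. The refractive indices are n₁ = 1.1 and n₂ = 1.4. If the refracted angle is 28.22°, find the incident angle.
sin θ₁ = (n₂/n₁)·sin θ₂ → θ₁ = 37°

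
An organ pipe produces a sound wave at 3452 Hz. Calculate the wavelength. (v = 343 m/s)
λ = v/f = 0.09936 m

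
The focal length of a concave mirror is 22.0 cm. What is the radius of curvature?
R = 2|f| = 44 cm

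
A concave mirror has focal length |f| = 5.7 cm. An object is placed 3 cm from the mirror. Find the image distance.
f = +5.7 cm (concave); 1/di = 1/f − 1/do → di = -6.333 cm (virtual image, behind mirror)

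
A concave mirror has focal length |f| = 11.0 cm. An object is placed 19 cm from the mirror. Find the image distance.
f = +11.0 cm (concave); 1/di = 1/f − 1/do → di = 26.12 cm (real image, in front of mirror)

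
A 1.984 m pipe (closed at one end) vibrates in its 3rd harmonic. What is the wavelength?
λₙ = 4L/n = 2.645 m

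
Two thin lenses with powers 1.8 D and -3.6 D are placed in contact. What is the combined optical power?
P_total = P₁ + P₂ = -1.8 D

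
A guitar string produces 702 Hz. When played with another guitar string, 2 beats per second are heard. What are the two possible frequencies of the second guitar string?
f₂ = 702 ± 2 Hz → 704 Hz or 700 Hz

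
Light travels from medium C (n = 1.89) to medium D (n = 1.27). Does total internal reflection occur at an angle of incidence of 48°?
θc = arcsin(n₂/n₁) = 42.22°; 48° > θc, so yes — total internal reflection.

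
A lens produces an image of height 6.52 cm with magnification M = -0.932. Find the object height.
ho = |hi|/|M| = 6.996 cm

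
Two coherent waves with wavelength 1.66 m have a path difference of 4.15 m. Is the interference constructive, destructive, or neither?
destructive — path difference = 2.5λ, an odd multiple of λ/2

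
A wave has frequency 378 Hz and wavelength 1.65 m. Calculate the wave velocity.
v = fλ = 623.7 m/s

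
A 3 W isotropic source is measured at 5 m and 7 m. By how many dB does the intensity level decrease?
Δβ = 20·log₁₀(r₂/r₁) = 2.923 dB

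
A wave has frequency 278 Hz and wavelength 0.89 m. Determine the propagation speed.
v = fλ = 247.4 m/s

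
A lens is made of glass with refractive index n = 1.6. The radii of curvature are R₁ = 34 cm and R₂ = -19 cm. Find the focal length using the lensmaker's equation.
1/f = (n − 1)(1/R₁ − 1/R₂) → f = 20.31 cm (converging lens)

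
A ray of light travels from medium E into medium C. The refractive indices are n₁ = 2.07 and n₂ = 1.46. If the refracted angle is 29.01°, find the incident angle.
sin θ₁ = (n₂/n₁)·sin θ₂ → θ₁ = 20°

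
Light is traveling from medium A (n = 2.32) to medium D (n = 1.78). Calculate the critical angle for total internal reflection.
θc = arcsin(n₂/n₁) = 50.11°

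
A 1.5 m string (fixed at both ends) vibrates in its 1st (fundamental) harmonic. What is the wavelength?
λₙ = 2L/n = 3 m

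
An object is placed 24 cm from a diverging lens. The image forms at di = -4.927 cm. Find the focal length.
1/f = 1/do + 1/di → f = -6.2 cm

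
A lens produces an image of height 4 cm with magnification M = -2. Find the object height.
ho = |hi|/|M| = 2 cm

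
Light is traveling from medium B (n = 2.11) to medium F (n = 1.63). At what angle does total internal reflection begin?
θc = arcsin(n₂/n₁) = 50.58°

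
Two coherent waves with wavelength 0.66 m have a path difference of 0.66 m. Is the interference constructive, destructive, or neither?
constructive — path difference = 1λ, a whole number of wavelengths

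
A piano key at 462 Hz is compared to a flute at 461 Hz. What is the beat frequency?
1 Hz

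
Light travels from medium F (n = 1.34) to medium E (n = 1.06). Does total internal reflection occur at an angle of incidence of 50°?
θc = arcsin(n₂/n₁) = 52.28°; 50° < θc, so no — the ray refracts.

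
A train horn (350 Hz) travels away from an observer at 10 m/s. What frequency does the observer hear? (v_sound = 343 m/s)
f_obs = f·v/(v + v_s) = 340.1 Hz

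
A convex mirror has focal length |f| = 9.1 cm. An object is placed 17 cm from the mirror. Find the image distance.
f = −9.1 cm (convex); 1/di = 1/f − 1/do → di = -5.927 cm (virtual image, behind mirror)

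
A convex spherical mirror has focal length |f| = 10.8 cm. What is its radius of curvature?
R = 2|f| = 21.6 cm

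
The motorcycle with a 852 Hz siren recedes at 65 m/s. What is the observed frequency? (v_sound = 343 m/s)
f_obs = f·v/(v + v_s) = 716.3 Hz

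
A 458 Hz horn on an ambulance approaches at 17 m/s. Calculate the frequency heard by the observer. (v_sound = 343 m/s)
f_obs = f·v/(v − v_s) = 481.9 Hz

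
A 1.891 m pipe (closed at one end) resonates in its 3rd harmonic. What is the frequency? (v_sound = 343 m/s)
fₙ = nv/(4L) = 136 Hz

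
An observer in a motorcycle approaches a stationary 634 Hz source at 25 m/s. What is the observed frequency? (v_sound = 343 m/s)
f_obs = f·(v + v_o)/v = 680.2 Hz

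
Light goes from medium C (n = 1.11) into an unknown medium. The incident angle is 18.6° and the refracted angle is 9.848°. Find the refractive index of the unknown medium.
n₂ = n₁·sin θ₁ / sin θ₂ = 2.07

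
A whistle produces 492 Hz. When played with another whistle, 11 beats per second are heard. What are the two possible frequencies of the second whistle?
f₂ = 492 ± 11 Hz → 503 Hz or 481 Hz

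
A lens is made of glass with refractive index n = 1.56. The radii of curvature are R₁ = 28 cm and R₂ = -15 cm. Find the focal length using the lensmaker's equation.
1/f = (n − 1)(1/R₁ − 1/R₂) → f = 17.44 cm (converging lens)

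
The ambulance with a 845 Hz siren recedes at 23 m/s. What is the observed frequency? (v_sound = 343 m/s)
f_obs = f·v/(v + v_s) = 791.9 Hz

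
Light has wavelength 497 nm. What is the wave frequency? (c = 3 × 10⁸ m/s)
f = c/λ = 6.036 × 10¹⁴ Hz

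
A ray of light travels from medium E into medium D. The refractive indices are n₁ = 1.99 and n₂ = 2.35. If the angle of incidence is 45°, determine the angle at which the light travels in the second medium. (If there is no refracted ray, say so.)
sin θ₂ = (n₁/n₂)·sin θ₁ = 0.5988 → θ₂ = 36.78°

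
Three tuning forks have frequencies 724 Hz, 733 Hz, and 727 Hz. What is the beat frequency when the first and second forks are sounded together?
9 Hz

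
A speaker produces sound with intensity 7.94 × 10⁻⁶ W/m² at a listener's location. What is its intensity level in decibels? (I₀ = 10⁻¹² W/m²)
β = 10·log₁₀(I/I₀) = 69 dB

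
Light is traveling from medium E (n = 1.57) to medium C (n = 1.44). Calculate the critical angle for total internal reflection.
θc = arcsin(n₂/n₁) = 66.52°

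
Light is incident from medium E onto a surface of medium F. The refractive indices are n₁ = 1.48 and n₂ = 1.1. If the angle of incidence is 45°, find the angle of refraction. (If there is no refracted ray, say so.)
sin θ₂ = (n₁/n₂)·sin θ₁ = 0.9514 → θ₂ = 72.06°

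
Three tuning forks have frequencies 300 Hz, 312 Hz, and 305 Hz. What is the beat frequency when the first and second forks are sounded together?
12 Hz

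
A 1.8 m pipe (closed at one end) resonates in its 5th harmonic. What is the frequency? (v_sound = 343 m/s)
fₙ = nv/(4L) = 238.2 Hz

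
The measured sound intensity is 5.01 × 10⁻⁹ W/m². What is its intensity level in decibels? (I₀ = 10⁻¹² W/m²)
β = 10·log₁₀(I/I₀) = 37 dB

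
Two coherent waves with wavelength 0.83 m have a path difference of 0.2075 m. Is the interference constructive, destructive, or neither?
neither (partial) — path difference = 0.25λ, neither a whole number of wavelengths nor an odd multiple of λ/2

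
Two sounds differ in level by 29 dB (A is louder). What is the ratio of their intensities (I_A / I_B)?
I_A/I_B = 10^(Δβ/10) = 794.3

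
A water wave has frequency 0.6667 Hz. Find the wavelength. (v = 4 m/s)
λ = v/f = 6 m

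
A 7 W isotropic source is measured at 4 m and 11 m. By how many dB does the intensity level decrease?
Δβ = 20·log₁₀(r₂/r₁) = 8.787 dB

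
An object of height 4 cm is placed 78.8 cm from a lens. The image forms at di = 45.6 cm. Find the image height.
hi = (-di/do) × ho = -2.315 cm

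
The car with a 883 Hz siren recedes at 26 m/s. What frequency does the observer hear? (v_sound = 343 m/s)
f_obs = f·v/(v + v_s) = 820.8 Hz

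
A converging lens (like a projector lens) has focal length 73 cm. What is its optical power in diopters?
P = 1/f = 1.37 D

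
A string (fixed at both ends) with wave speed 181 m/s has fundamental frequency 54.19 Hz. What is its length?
L = v/(2f₁) = 1.67 m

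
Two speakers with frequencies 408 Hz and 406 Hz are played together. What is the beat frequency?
2 Hz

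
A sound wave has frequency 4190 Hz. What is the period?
T = 1/f = 2.387 × 10⁻⁴ s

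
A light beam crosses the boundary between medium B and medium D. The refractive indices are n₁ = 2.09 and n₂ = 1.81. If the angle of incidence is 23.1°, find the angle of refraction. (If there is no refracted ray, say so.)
sin θ₂ = (n₁/n₂)·sin θ₁ = 0.453 → θ₂ = 26.94°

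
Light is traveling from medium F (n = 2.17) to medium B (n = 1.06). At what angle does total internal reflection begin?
θc = arcsin(n₂/n₁) = 29.24°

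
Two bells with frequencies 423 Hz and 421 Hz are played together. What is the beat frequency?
2 Hz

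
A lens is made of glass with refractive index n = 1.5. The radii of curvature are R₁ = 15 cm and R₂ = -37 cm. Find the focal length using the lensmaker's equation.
1/f = (n − 1)(1/R₁ − 1/R₂) → f = 21.35 cm (converging lens)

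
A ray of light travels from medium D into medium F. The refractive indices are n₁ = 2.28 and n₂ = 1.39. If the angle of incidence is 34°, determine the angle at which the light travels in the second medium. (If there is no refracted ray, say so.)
sin θ₂ = (n₁/n₂)·sin θ₁ = 0.9172 → θ₂ = 66.53°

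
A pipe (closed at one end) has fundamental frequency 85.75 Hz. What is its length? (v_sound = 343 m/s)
L = v/(4f₁) = 1 m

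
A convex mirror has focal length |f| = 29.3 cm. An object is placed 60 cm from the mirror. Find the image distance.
f = −29.3 cm (convex); 1/di = 1/f − 1/do → di = -19.69 cm (virtual image, behind mirror)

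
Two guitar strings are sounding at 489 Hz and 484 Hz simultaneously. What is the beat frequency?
5 Hz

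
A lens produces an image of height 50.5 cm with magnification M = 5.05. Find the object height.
ho = |hi|/|M| = 10 cm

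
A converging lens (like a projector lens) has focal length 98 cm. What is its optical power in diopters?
P = 1/f = 1.02 D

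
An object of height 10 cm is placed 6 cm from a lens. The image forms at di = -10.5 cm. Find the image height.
hi = (-di/do) × ho = 17.5 cm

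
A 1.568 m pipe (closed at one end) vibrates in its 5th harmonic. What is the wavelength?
λₙ = 4L/n = 1.254 m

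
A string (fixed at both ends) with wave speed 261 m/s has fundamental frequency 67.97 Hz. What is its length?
L = v/(2f₁) = 1.92 m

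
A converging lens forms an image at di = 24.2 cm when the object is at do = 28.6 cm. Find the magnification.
M = −di/do = -0.8462 (inverted image)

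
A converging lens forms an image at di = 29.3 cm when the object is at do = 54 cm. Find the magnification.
M = −di/do = -0.5426 (inverted image)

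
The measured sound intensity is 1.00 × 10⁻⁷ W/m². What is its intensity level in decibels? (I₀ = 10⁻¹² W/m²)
β = 10·log₁₀(I/I₀) = 50 dB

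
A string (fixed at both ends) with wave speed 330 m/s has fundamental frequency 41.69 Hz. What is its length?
L = v/(2f₁) = 3.958 m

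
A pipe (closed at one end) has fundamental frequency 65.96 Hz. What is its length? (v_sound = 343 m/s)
L = v/(4f₁) = 1.3 m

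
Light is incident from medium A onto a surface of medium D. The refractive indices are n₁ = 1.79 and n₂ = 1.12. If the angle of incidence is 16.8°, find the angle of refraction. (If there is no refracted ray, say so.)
sin θ₂ = (n₁/n₂)·sin θ₁ = 0.4619 → θ₂ = 27.51°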